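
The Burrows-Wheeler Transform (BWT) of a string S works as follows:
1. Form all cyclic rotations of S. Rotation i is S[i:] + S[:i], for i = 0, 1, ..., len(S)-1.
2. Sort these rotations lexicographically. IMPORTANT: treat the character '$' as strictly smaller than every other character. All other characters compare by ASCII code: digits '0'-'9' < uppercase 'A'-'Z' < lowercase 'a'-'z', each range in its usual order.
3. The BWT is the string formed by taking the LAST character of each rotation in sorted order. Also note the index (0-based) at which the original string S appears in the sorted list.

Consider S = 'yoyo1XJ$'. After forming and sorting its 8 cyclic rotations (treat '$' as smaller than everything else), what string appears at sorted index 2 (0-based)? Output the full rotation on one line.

Answer: J$yoyo1X

Derivation:
All 8 rotations (rotation i = S[i:]+S[:i]):
  rot[0] = yoyo1XJ$
  rot[1] = oyo1XJ$y
  rot[2] = yo1XJ$yo
  rot[3] = o1XJ$yoy
  rot[4] = 1XJ$yoyo
  rot[5] = XJ$yoyo1
  rot[6] = J$yoyo1X
  rot[7] = $yoyo1XJ
Sorted (with $ < everything):
  sorted[0] = $yoyo1XJ
  sorted[1] = 1XJ$yoyo
  sorted[2] = J$yoyo1X
  sorted[3] = XJ$yoyo1
  sorted[4] = o1XJ$yoy
  sorted[5] = oyo1XJ$y
  sorted[6] = yo1XJ$yo
  sorted[7] = yoyo1XJ$
sorted[2] = J$yoyo1X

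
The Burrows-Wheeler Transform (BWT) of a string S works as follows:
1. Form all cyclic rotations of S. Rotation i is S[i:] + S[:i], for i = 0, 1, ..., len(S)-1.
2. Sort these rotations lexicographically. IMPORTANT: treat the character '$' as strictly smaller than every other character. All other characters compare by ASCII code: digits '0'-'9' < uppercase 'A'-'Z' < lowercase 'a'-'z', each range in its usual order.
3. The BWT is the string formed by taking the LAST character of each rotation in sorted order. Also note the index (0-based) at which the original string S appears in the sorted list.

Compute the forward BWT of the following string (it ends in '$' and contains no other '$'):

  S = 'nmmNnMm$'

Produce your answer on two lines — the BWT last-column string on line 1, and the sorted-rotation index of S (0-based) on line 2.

Answer: mnmMmnN$
7

Derivation:
All 8 rotations (rotation i = S[i:]+S[:i]):
  rot[0] = nmmNnMm$
  rot[1] = mmNnMm$n
  rot[2] = mNnMm$nm
  rot[3] = NnMm$nmm
  rot[4] = nMm$nmmN
  rot[5] = Mm$nmmNn
  rot[6] = m$nmmNnM
  rot[7] = $nmmNnMm
Sorted (with $ < everything):
  sorted[0] = $nmmNnMm  (last char: 'm')
  sorted[1] = Mm$nmmNn  (last char: 'n')
  sorted[2] = NnMm$nmm  (last char: 'm')
  sorted[3] = m$nmmNnM  (last char: 'M')
  sorted[4] = mNnMm$nm  (last char: 'm')
  sorted[5] = mmNnMm$n  (last char: 'n')
  sorted[6] = nMm$nmmN  (last char: 'N')
  sorted[7] = nmmNnMm$  (last char: '$')
Last column: mnmMmnN$
Original string S is at sorted index 7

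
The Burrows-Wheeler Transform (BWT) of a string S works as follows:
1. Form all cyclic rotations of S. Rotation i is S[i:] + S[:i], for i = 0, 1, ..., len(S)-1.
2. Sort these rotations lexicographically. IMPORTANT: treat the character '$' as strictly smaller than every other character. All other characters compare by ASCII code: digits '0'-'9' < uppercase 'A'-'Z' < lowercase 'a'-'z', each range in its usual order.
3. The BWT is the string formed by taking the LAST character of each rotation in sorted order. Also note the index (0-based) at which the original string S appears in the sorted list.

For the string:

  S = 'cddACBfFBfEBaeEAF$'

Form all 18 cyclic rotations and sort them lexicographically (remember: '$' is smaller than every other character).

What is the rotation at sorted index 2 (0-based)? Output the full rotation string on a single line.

All 18 rotations (rotation i = S[i:]+S[:i]):
  rot[0] = cddACBfFBfEBaeEAF$
  rot[1] = ddACBfFBfEBaeEAF$c
  rot[2] = dACBfFBfEBaeEAF$cd
  rot[3] = ACBfFBfEBaeEAF$cdd
  rot[4] = CBfFBfEBaeEAF$cddA
  rot[5] = BfFBfEBaeEAF$cddAC
  rot[6] = fFBfEBaeEAF$cddACB
  rot[7] = FBfEBaeEAF$cddACBf
  rot[8] = BfEBaeEAF$cddACBfF
  rot[9] = fEBaeEAF$cddACBfFB
  rot[10] = EBaeEAF$cddACBfFBf
  rot[11] = BaeEAF$cddACBfFBfE
  rot[12] = aeEAF$cddACBfFBfEB
  rot[13] = eEAF$cddACBfFBfEBa
  rot[14] = EAF$cddACBfFBfEBae
  rot[15] = AF$cddACBfFBfEBaeE
  rot[16] = F$cddACBfFBfEBaeEA
  rot[17] = $cddACBfFBfEBaeEAF
Sorted (with $ < everything):
  sorted[0] = $cddACBfFBfEBaeEAF
  sorted[1] = ACBfFBfEBaeEAF$cdd
  sorted[2] = AF$cddACBfFBfEBaeE
  sorted[3] = BaeEAF$cddACBfFBfE
  sorted[4] = BfEBaeEAF$cddACBfF
  sorted[5] = BfFBfEBaeEAF$cddAC
  sorted[6] = CBfFBfEBaeEAF$cddA
  sorted[7] = EAF$cddACBfFBfEBae
  sorted[8] = EBaeEAF$cddACBfFBf
  sorted[9] = F$cddACBfFBfEBaeEA
  sorted[10] = FBfEBaeEAF$cddACBf
  sorted[11] = aeEAF$cddACBfFBfEB
  sorted[12] = cddACBfFBfEBaeEAF$
  sorted[13] = dACBfFBfEBaeEAF$cd
  sorted[14] = ddACBfFBfEBaeEAF$c
  sorted[15] = eEAF$cddACBfFBfEBa
  sorted[16] = fEBaeEAF$cddACBfFB
  sorted[17] = fFBfEBaeEAF$cddACB
sorted[2] = AF$cddACBfFBfEBaeE

Answer: AF$cddACBfFBfEBaeE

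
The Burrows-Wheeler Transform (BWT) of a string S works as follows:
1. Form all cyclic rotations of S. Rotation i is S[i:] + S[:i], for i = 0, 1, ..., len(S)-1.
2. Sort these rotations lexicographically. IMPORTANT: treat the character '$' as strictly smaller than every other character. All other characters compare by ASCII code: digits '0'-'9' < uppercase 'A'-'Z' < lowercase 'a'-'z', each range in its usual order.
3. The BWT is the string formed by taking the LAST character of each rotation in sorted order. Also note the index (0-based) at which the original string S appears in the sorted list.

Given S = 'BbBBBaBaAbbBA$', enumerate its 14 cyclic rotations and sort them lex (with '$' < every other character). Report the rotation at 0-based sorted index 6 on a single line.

All 14 rotations (rotation i = S[i:]+S[:i]):
  rot[0] = BbBBBaBaAbbBA$
  rot[1] = bBBBaBaAbbBA$B
  rot[2] = BBBaBaAbbBA$Bb
  rot[3] = BBaBaAbbBA$BbB
  rot[4] = BaBaAbbBA$BbBB
  rot[5] = aBaAbbBA$BbBBB
  rot[6] = BaAbbBA$BbBBBa
  rot[7] = aAbbBA$BbBBBaB
  rot[8] = AbbBA$BbBBBaBa
  rot[9] = bbBA$BbBBBaBaA
  rot[10] = bBA$BbBBBaBaAb
  rot[11] = BA$BbBBBaBaAbb
  rot[12] = A$BbBBBaBaAbbB
  rot[13] = $BbBBBaBaAbbBA
Sorted (with $ < everything):
  sorted[0] = $BbBBBaBaAbbBA
  sorted[1] = A$BbBBBaBaAbbB
  sorted[2] = AbbBA$BbBBBaBa
  sorted[3] = BA$BbBBBaBaAbb
  sorted[4] = BBBaBaAbbBA$Bb
  sorted[5] = BBaBaAbbBA$BbB
  sorted[6] = BaAbbBA$BbBBBa
  sorted[7] = BaBaAbbBA$BbBB
  sorted[8] = BbBBBaBaAbbBA$
  sorted[9] = aAbbBA$BbBBBaB
  sorted[10] = aBaAbbBA$BbBBB
  sorted[11] = bBA$BbBBBaBaAb
  sorted[12] = bBBBaBaAbbBA$B
  sorted[13] = bbBA$BbBBBaBaA
sorted[6] = BaAbbBA$BbBBBa

Answer: BaAbbBA$BbBBBa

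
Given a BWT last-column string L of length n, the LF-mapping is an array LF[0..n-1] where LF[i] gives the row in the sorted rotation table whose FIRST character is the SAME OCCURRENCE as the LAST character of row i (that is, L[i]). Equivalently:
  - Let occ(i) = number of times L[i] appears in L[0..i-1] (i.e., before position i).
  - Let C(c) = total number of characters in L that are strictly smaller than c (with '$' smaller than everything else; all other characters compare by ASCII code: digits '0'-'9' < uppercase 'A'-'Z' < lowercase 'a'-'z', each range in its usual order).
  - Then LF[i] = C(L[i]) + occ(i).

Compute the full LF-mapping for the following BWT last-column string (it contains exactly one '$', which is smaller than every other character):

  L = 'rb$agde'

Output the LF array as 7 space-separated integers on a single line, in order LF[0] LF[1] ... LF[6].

Answer: 6 2 0 1 5 3 4

Derivation:
Char counts: '$':1, 'a':1, 'b':1, 'd':1, 'e':1, 'g':1, 'r':1
C (first-col start): C('$')=0, C('a')=1, C('b')=2, C('d')=3, C('e')=4, C('g')=5, C('r')=6
L[0]='r': occ=0, LF[0]=C('r')+0=6+0=6
L[1]='b': occ=0, LF[1]=C('b')+0=2+0=2
L[2]='$': occ=0, LF[2]=C('$')+0=0+0=0
L[3]='a': occ=0, LF[3]=C('a')+0=1+0=1
L[4]='g': occ=0, LF[4]=C('g')+0=5+0=5
L[5]='d': occ=0, LF[5]=C('d')+0=3+0=3
L[6]='e': occ=0, LF[6]=C('e')+0=4+0=4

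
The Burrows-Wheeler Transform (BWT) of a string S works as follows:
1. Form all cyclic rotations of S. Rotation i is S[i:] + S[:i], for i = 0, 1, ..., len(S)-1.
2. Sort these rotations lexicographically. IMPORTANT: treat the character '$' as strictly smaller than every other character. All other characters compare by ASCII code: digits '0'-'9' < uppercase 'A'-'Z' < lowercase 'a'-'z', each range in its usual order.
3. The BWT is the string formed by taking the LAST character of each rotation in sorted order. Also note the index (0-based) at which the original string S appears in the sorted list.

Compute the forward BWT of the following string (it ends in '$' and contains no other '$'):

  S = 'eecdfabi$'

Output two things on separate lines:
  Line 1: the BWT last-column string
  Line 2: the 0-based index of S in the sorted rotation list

All 9 rotations (rotation i = S[i:]+S[:i]):
  rot[0] = eecdfabi$
  rot[1] = ecdfabi$e
  rot[2] = cdfabi$ee
  rot[3] = dfabi$eec
  rot[4] = fabi$eecd
  rot[5] = abi$eecdf
  rot[6] = bi$eecdfa
  rot[7] = i$eecdfab
  rot[8] = $eecdfabi
Sorted (with $ < everything):
  sorted[0] = $eecdfabi  (last char: 'i')
  sorted[1] = abi$eecdf  (last char: 'f')
  sorted[2] = bi$eecdfa  (last char: 'a')
  sorted[3] = cdfabi$ee  (last char: 'e')
  sorted[4] = dfabi$eec  (last char: 'c')
  sorted[5] = ecdfabi$e  (last char: 'e')
  sorted[6] = eecdfabi$  (last char: '$')
  sorted[7] = fabi$eecd  (last char: 'd')
  sorted[8] = i$eecdfab  (last char: 'b')
Last column: ifaece$db
Original string S is at sorted index 6

Answer: ifaece$db
6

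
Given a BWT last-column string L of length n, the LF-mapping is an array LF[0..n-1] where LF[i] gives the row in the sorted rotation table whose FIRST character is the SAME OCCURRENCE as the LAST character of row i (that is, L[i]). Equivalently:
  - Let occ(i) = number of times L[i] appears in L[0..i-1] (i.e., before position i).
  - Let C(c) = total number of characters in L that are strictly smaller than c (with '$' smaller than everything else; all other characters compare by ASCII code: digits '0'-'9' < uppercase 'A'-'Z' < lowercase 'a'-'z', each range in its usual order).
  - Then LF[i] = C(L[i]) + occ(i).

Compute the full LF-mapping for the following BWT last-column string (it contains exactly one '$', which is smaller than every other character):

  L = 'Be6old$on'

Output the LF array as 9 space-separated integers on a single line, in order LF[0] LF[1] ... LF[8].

Answer: 2 4 1 7 5 3 0 8 6

Derivation:
Char counts: '$':1, '6':1, 'B':1, 'd':1, 'e':1, 'l':1, 'n':1, 'o':2
C (first-col start): C('$')=0, C('6')=1, C('B')=2, C('d')=3, C('e')=4, C('l')=5, C('n')=6, C('o')=7
L[0]='B': occ=0, LF[0]=C('B')+0=2+0=2
L[1]='e': occ=0, LF[1]=C('e')+0=4+0=4
L[2]='6': occ=0, LF[2]=C('6')+0=1+0=1
L[3]='o': occ=0, LF[3]=C('o')+0=7+0=7
L[4]='l': occ=0, LF[4]=C('l')+0=5+0=5
L[5]='d': occ=0, LF[5]=C('d')+0=3+0=3
L[6]='$': occ=0, LF[6]=C('$')+0=0+0=0
L[7]='o': occ=1, LF[7]=C('o')+1=7+1=8
L[8]='n': occ=0, LF[8]=C('n')+0=6+0=6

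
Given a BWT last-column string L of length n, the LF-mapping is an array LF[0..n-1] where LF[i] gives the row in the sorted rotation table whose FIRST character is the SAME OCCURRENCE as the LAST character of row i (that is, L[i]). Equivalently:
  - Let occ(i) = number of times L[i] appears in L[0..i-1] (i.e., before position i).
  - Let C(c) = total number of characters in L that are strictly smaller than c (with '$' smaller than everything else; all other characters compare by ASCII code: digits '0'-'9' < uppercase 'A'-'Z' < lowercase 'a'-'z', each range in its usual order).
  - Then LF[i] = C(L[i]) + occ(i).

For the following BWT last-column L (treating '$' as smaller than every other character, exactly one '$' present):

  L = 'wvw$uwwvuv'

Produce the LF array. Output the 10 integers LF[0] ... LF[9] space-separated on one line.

Answer: 6 3 7 0 1 8 9 4 2 5

Derivation:
Char counts: '$':1, 'u':2, 'v':3, 'w':4
C (first-col start): C('$')=0, C('u')=1, C('v')=3, C('w')=6
L[0]='w': occ=0, LF[0]=C('w')+0=6+0=6
L[1]='v': occ=0, LF[1]=C('v')+0=3+0=3
L[2]='w': occ=1, LF[2]=C('w')+1=6+1=7
L[3]='$': occ=0, LF[3]=C('$')+0=0+0=0
L[4]='u': occ=0, LF[4]=C('u')+0=1+0=1
L[5]='w': occ=2, LF[5]=C('w')+2=6+2=8
L[6]='w': occ=3, LF[6]=C('w')+3=6+3=9
L[7]='v': occ=1, LF[7]=C('v')+1=3+1=4
L[8]='u': occ=1, LF[8]=C('u')+1=1+1=2
L[9]='v': occ=2, LF[9]=C('v')+2=3+2=5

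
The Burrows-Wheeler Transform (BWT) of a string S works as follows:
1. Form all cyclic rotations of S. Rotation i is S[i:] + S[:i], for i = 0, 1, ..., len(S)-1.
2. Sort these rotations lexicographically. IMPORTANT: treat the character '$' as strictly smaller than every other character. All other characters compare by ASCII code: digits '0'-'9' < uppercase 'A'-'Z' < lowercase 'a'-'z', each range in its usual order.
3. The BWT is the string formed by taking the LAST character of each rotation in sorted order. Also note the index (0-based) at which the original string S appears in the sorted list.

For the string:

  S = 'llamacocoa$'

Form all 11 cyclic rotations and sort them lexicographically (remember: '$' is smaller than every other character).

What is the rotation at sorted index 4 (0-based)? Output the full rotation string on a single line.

Answer: coa$llamaco

Derivation:
All 11 rotations (rotation i = S[i:]+S[:i]):
  rot[0] = llamacocoa$
  rot[1] = lamacocoa$l
  rot[2] = amacocoa$ll
  rot[3] = macocoa$lla
  rot[4] = acocoa$llam
  rot[5] = cocoa$llama
  rot[6] = ocoa$llamac
  rot[7] = coa$llamaco
  rot[8] = oa$llamacoc
  rot[9] = a$llamacoco
  rot[10] = $llamacocoa
Sorted (with $ < everything):
  sorted[0] = $llamacocoa
  sorted[1] = a$llamacoco
  sorted[2] = acocoa$llam
  sorted[3] = amacocoa$ll
  sorted[4] = coa$llamaco
  sorted[5] = cocoa$llama
  sorted[6] = lamacocoa$l
  sorted[7] = llamacocoa$
  sorted[8] = macocoa$lla
  sorted[9] = oa$llamacoc
  sorted[10] = ocoa$llamac
sorted[4] = coa$llamaco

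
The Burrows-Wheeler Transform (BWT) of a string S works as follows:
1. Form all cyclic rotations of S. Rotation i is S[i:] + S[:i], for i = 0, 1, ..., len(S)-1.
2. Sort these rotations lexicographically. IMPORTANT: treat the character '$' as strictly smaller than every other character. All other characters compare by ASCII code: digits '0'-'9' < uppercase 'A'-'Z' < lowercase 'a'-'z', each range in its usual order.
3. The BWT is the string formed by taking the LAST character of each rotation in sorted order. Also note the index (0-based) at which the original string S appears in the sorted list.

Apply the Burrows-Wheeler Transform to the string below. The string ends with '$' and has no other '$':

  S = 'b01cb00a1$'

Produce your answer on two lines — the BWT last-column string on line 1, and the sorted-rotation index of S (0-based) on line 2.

All 10 rotations (rotation i = S[i:]+S[:i]):
  rot[0] = b01cb00a1$
  rot[1] = 01cb00a1$b
  rot[2] = 1cb00a1$b0
  rot[3] = cb00a1$b01
  rot[4] = b00a1$b01c
  rot[5] = 00a1$b01cb
  rot[6] = 0a1$b01cb0
  rot[7] = a1$b01cb00
  rot[8] = 1$b01cb00a
  rot[9] = $b01cb00a1
Sorted (with $ < everything):
  sorted[0] = $b01cb00a1  (last char: '1')
  sorted[1] = 00a1$b01cb  (last char: 'b')
  sorted[2] = 01cb00a1$b  (last char: 'b')
  sorted[3] = 0a1$b01cb0  (last char: '0')
  sorted[4] = 1$b01cb00a  (last char: 'a')
  sorted[5] = 1cb00a1$b0  (last char: '0')
  sorted[6] = a1$b01cb00  (last char: '0')
  sorted[7] = b00a1$b01c  (last char: 'c')
  sorted[8] = b01cb00a1$  (last char: '$')
  sorted[9] = cb00a1$b01  (last char: '1')
Last column: 1bb0a00c$1
Original string S is at sorted index 8

Answer: 1bb0a00c$1
8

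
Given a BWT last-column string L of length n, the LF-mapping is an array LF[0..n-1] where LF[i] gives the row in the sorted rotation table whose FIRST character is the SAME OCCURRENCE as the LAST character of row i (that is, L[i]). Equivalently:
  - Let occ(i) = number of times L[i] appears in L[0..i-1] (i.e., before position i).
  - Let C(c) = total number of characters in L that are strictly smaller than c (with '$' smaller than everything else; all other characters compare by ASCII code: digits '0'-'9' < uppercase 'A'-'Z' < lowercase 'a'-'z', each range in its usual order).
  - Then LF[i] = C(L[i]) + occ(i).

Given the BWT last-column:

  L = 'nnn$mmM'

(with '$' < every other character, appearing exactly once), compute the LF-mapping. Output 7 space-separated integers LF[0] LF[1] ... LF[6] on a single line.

Answer: 4 5 6 0 2 3 1

Derivation:
Char counts: '$':1, 'M':1, 'm':2, 'n':3
C (first-col start): C('$')=0, C('M')=1, C('m')=2, C('n')=4
L[0]='n': occ=0, LF[0]=C('n')+0=4+0=4
L[1]='n': occ=1, LF[1]=C('n')+1=4+1=5
L[2]='n': occ=2, LF[2]=C('n')+2=4+2=6
L[3]='$': occ=0, LF[3]=C('$')+0=0+0=0
L[4]='m': occ=0, LF[4]=C('m')+0=2+0=2
L[5]='m': occ=1, LF[5]=C('m')+1=2+1=3
L[6]='M': occ=0, LF[6]=C('M')+0=1+0=1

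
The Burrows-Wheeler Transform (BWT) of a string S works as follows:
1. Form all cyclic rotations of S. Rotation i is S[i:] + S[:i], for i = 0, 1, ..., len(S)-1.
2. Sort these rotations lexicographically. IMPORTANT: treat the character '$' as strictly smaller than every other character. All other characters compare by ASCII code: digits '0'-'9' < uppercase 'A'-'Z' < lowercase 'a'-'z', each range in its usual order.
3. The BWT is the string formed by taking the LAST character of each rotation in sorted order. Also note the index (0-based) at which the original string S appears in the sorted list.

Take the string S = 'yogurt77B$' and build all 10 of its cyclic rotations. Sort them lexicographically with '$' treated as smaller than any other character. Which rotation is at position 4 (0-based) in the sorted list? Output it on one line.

Answer: gurt77B$yo

Derivation:
All 10 rotations (rotation i = S[i:]+S[:i]):
  rot[0] = yogurt77B$
  rot[1] = ogurt77B$y
  rot[2] = gurt77B$yo
  rot[3] = urt77B$yog
  rot[4] = rt77B$yogu
  rot[5] = t77B$yogur
  rot[6] = 77B$yogurt
  rot[7] = 7B$yogurt7
  rot[8] = B$yogurt77
  rot[9] = $yogurt77B
Sorted (with $ < everything):
  sorted[0] = $yogurt77B
  sorted[1] = 77B$yogurt
  sorted[2] = 7B$yogurt7
  sorted[3] = B$yogurt77
  sorted[4] = gurt77B$yo
  sorted[5] = ogurt77B$y
  sorted[6] = rt77B$yogu
  sorted[7] = t77B$yogur
  sorted[8] = urt77B$yog
  sorted[9] = yogurt77B$
sorted[4] = gurt77B$yo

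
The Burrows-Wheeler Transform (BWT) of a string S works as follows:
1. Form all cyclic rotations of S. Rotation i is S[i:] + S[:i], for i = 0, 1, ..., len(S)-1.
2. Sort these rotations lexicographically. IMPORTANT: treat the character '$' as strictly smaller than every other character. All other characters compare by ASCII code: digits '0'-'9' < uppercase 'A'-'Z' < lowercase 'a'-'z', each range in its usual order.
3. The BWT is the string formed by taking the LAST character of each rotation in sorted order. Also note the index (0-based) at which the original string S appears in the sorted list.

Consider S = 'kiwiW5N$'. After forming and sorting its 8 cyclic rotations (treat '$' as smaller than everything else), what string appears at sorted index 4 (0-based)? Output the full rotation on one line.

All 8 rotations (rotation i = S[i:]+S[:i]):
  rot[0] = kiwiW5N$
  rot[1] = iwiW5N$k
  rot[2] = wiW5N$ki
  rot[3] = iW5N$kiw
  rot[4] = W5N$kiwi
  rot[5] = 5N$kiwiW
  rot[6] = N$kiwiW5
  rot[7] = $kiwiW5N
Sorted (with $ < everything):
  sorted[0] = $kiwiW5N
  sorted[1] = 5N$kiwiW
  sorted[2] = N$kiwiW5
  sorted[3] = W5N$kiwi
  sorted[4] = iW5N$kiw
  sorted[5] = iwiW5N$k
  sorted[6] = kiwiW5N$
  sorted[7] = wiW5N$ki
sorted[4] = iW5N$kiw

Answer: iW5N$kiw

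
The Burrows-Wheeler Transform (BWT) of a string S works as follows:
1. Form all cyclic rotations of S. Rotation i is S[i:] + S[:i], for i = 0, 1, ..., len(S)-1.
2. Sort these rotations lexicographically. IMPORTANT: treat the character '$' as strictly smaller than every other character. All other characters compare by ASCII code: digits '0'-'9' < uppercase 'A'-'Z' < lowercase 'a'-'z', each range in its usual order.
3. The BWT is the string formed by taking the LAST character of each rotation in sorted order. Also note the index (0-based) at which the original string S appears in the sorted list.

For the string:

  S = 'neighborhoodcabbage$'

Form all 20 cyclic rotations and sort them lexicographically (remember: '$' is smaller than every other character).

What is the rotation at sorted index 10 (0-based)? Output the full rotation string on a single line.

Answer: ge$neighborhoodcabba

Derivation:
All 20 rotations (rotation i = S[i:]+S[:i]):
  rot[0] = neighborhoodcabbage$
  rot[1] = eighborhoodcabbage$n
  rot[2] = ighborhoodcabbage$ne
  rot[3] = ghborhoodcabbage$nei
  rot[4] = hborhoodcabbage$neig
  rot[5] = borhoodcabbage$neigh
  rot[6] = orhoodcabbage$neighb
  rot[7] = rhoodcabbage$neighbo
  rot[8] = hoodcabbage$neighbor
  rot[9] = oodcabbage$neighborh
  rot[10] = odcabbage$neighborho
  rot[11] = dcabbage$neighborhoo
  rot[12] = cabbage$neighborhood
  rot[13] = abbage$neighborhoodc
  rot[14] = bbage$neighborhoodca
  rot[15] = bage$neighborhoodcab
  rot[16] = age$neighborhoodcabb
  rot[17] = ge$neighborhoodcabba
  rot[18] = e$neighborhoodcabbag
  rot[19] = $neighborhoodcabbage
Sorted (with $ < everything):
  sorted[0] = $neighborhoodcabbage
  sorted[1] = abbage$neighborhoodc
  sorted[2] = age$neighborhoodcabb
  sorted[3] = bage$neighborhoodcab
  sorted[4] = bbage$neighborhoodca
  sorted[5] = borhoodcabbage$neigh
  sorted[6] = cabbage$neighborhood
  sorted[7] = dcabbage$neighborhoo
  sorted[8] = e$neighborhoodcabbag
  sorted[9] = eighborhoodcabbage$n
  sorted[10] = ge$neighborhoodcabba
  sorted[11] = ghborhoodcabbage$nei
  sorted[12] = hborhoodcabbage$neig
  sorted[13] = hoodcabbage$neighbor
  sorted[14] = ighborhoodcabbage$ne
  sorted[15] = neighborhoodcabbage$
  sorted[16] = odcabbage$neighborho
  sorted[17] = oodcabbage$neighborh
  sorted[18] = orhoodcabbage$neighb
  sorted[19] = rhoodcabbage$neighbo
sorted[10] = ge$neighborhoodcabba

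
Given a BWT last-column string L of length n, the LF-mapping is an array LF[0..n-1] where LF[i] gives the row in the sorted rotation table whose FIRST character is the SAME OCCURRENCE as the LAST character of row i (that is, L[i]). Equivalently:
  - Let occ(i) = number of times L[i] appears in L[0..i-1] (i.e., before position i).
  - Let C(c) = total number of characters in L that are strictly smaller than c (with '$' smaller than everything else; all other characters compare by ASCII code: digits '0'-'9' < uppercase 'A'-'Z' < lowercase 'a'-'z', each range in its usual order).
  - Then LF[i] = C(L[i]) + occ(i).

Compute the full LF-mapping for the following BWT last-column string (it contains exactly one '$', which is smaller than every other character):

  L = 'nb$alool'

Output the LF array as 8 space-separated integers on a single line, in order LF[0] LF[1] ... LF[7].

Char counts: '$':1, 'a':1, 'b':1, 'l':2, 'n':1, 'o':2
C (first-col start): C('$')=0, C('a')=1, C('b')=2, C('l')=3, C('n')=5, C('o')=6
L[0]='n': occ=0, LF[0]=C('n')+0=5+0=5
L[1]='b': occ=0, LF[1]=C('b')+0=2+0=2
L[2]='$': occ=0, LF[2]=C('$')+0=0+0=0
L[3]='a': occ=0, LF[3]=C('a')+0=1+0=1
L[4]='l': occ=0, LF[4]=C('l')+0=3+0=3
L[5]='o': occ=0, LF[5]=C('o')+0=6+0=6
L[6]='o': occ=1, LF[6]=C('o')+1=6+1=7
L[7]='l': occ=1, LF[7]=C('l')+1=3+1=4

Answer: 5 2 0 1 3 6 7 4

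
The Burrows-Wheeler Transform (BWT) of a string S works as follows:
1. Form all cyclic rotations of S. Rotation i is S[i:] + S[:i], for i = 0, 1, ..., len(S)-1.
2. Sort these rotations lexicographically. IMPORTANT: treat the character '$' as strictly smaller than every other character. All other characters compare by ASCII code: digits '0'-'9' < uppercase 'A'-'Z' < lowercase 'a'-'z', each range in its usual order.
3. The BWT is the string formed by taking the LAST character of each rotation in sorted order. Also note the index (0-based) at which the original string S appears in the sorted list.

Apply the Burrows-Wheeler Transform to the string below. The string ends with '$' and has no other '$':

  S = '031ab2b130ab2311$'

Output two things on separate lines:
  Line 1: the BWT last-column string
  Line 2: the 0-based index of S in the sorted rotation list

All 17 rotations (rotation i = S[i:]+S[:i]):
  rot[0] = 031ab2b130ab2311$
  rot[1] = 31ab2b130ab2311$0
  rot[2] = 1ab2b130ab2311$03
  rot[3] = ab2b130ab2311$031
  rot[4] = b2b130ab2311$031a
  rot[5] = 2b130ab2311$031ab
  rot[6] = b130ab2311$031ab2
  rot[7] = 130ab2311$031ab2b
  rot[8] = 30ab2311$031ab2b1
  rot[9] = 0ab2311$031ab2b13
  rot[10] = ab2311$031ab2b130
  rot[11] = b2311$031ab2b130a
  rot[12] = 2311$031ab2b130ab
  rot[13] = 311$031ab2b130ab2
  rot[14] = 11$031ab2b130ab23
  rot[15] = 1$031ab2b130ab231
  rot[16] = $031ab2b130ab2311
Sorted (with $ < everything):
  sorted[0] = $031ab2b130ab2311  (last char: '1')
  sorted[1] = 031ab2b130ab2311$  (last char: '$')
  sorted[2] = 0ab2311$031ab2b13  (last char: '3')
  sorted[3] = 1$031ab2b130ab231  (last char: '1')
  sorted[4] = 11$031ab2b130ab23  (last char: '3')
  sorted[5] = 130ab2311$031ab2b  (last char: 'b')
  sorted[6] = 1ab2b130ab2311$03  (last char: '3')
  sorted[7] = 2311$031ab2b130ab  (last char: 'b')
  sorted[8] = 2b130ab2311$031ab  (last char: 'b')
  sorted[9] = 30ab2311$031ab2b1  (last char: '1')
  sorted[10] = 311$031ab2b130ab2  (last char: '2')
  sorted[11] = 31ab2b130ab2311$0  (last char: '0')
  sorted[12] = ab2311$031ab2b130  (last char: '0')
  sorted[13] = ab2b130ab2311$031  (last char: '1')
  sorted[14] = b130ab2311$031ab2  (last char: '2')
  sorted[15] = b2311$031ab2b130a  (last char: 'a')
  sorted[16] = b2b130ab2311$031a  (last char: 'a')
Last column: 1$313b3bb120012aa
Original string S is at sorted index 1

Answer: 1$313b3bb120012aa
1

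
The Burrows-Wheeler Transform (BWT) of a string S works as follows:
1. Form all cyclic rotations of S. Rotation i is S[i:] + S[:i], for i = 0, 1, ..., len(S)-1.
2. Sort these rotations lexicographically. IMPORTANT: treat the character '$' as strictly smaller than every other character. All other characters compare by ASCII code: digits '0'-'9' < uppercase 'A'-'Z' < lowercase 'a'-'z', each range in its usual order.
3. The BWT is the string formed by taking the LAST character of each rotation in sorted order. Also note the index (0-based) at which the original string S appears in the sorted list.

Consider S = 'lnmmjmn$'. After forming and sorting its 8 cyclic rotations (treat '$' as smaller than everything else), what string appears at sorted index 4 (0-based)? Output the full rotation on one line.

Answer: mmjmn$ln

Derivation:
All 8 rotations (rotation i = S[i:]+S[:i]):
  rot[0] = lnmmjmn$
  rot[1] = nmmjmn$l
  rot[2] = mmjmn$ln
  rot[3] = mjmn$lnm
  rot[4] = jmn$lnmm
  rot[5] = mn$lnmmj
  rot[6] = n$lnmmjm
  rot[7] = $lnmmjmn
Sorted (with $ < everything):
  sorted[0] = $lnmmjmn
  sorted[1] = jmn$lnmm
  sorted[2] = lnmmjmn$
  sorted[3] = mjmn$lnm
  sorted[4] = mmjmn$ln
  sorted[5] = mn$lnmmj
  sorted[6] = n$lnmmjm
  sorted[7] = nmmjmn$l
sorted[4] = mmjmn$ln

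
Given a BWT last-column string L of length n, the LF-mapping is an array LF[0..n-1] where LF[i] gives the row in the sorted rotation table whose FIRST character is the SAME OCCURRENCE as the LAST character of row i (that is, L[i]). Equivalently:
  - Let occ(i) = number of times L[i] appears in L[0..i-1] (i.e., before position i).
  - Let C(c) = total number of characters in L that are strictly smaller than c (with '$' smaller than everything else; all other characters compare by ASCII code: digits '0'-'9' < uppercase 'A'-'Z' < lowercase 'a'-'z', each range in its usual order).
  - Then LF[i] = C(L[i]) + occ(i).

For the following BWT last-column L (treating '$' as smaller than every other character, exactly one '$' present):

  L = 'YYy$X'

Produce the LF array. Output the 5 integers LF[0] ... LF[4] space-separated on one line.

Char counts: '$':1, 'X':1, 'Y':2, 'y':1
C (first-col start): C('$')=0, C('X')=1, C('Y')=2, C('y')=4
L[0]='Y': occ=0, LF[0]=C('Y')+0=2+0=2
L[1]='Y': occ=1, LF[1]=C('Y')+1=2+1=3
L[2]='y': occ=0, LF[2]=C('y')+0=4+0=4
L[3]='$': occ=0, LF[3]=C('$')+0=0+0=0
L[4]='X': occ=0, LF[4]=C('X')+0=1+0=1

Answer: 2 3 4 0 1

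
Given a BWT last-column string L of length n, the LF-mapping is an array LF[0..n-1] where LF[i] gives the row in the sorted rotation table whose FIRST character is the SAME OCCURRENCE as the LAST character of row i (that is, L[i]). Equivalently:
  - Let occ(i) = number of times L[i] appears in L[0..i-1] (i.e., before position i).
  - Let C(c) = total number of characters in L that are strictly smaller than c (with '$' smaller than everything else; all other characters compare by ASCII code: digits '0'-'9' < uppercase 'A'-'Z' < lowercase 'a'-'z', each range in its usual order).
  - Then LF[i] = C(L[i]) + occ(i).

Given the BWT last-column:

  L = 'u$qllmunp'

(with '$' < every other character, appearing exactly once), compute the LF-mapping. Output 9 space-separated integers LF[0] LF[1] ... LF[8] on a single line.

Answer: 7 0 6 1 2 3 8 4 5

Derivation:
Char counts: '$':1, 'l':2, 'm':1, 'n':1, 'p':1, 'q':1, 'u':2
C (first-col start): C('$')=0, C('l')=1, C('m')=3, C('n')=4, C('p')=5, C('q')=6, C('u')=7
L[0]='u': occ=0, LF[0]=C('u')+0=7+0=7
L[1]='$': occ=0, LF[1]=C('$')+0=0+0=0
L[2]='q': occ=0, LF[2]=C('q')+0=6+0=6
L[3]='l': occ=0, LF[3]=C('l')+0=1+0=1
L[4]='l': occ=1, LF[4]=C('l')+1=1+1=2
L[5]='m': occ=0, LF[5]=C('m')+0=3+0=3
L[6]='u': occ=1, LF[6]=C('u')+1=7+1=8
L[7]='n': occ=0, LF[7]=C('n')+0=4+0=4
L[8]='p': occ=0, LF[8]=C('p')+0=5+0=5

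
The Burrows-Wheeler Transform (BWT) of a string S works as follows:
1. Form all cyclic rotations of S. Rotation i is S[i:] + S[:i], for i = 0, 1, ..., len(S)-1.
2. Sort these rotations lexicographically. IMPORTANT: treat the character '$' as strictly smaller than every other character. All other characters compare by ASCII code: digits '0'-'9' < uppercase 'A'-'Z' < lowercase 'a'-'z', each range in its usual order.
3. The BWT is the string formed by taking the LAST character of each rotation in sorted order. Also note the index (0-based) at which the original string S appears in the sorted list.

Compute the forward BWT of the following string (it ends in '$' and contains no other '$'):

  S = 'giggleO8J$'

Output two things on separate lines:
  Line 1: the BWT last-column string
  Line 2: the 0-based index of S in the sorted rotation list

Answer: JO8eli$ggg
6

Derivation:
All 10 rotations (rotation i = S[i:]+S[:i]):
  rot[0] = giggleO8J$
  rot[1] = iggleO8J$g
  rot[2] = ggleO8J$gi
  rot[3] = gleO8J$gig
  rot[4] = leO8J$gigg
  rot[5] = eO8J$giggl
  rot[6] = O8J$giggle
  rot[7] = 8J$giggleO
  rot[8] = J$giggleO8
  rot[9] = $giggleO8J
Sorted (with $ < everything):
  sorted[0] = $giggleO8J  (last char: 'J')
  sorted[1] = 8J$giggleO  (last char: 'O')
  sorted[2] = J$giggleO8  (last char: '8')
  sorted[3] = O8J$giggle  (last char: 'e')
  sorted[4] = eO8J$giggl  (last char: 'l')
  sorted[5] = ggleO8J$gi  (last char: 'i')
  sorted[6] = giggleO8J$  (last char: '$')
  sorted[7] = gleO8J$gig  (last char: 'g')
  sorted[8] = iggleO8J$g  (last char: 'g')
  sorted[9] = leO8J$gigg  (last char: 'g')
Last column: JO8eli$ggg
Original string S is at sorted index 6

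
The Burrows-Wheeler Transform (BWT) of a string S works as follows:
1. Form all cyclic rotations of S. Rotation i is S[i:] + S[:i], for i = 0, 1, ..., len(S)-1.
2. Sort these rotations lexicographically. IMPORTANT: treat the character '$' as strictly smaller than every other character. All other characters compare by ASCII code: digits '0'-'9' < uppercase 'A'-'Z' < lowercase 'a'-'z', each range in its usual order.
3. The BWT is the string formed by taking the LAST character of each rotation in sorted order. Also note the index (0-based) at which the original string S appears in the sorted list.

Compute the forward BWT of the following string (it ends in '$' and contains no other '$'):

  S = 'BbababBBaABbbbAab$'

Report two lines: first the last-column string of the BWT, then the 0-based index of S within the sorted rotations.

Answer: babbB$ABAbbabaaBbB
5

Derivation:
All 18 rotations (rotation i = S[i:]+S[:i]):
  rot[0] = BbababBBaABbbbAab$
  rot[1] = bababBBaABbbbAab$B
  rot[2] = ababBBaABbbbAab$Bb
  rot[3] = babBBaABbbbAab$Bba
  rot[4] = abBBaABbbbAab$Bbab
  rot[5] = bBBaABbbbAab$Bbaba
  rot[6] = BBaABbbbAab$Bbabab
  rot[7] = BaABbbbAab$BbababB
  rot[8] = aABbbbAab$BbababBB
  rot[9] = ABbbbAab$BbababBBa
  rot[10] = BbbbAab$BbababBBaA
  rot[11] = bbbAab$BbababBBaAB
  rot[12] = bbAab$BbababBBaABb
  rot[13] = bAab$BbababBBaABbb
  rot[14] = Aab$BbababBBaABbbb
  rot[15] = ab$BbababBBaABbbbA
  rot[16] = b$BbababBBaABbbbAa
  rot[17] = $BbababBBaABbbbAab
Sorted (with $ < everything):
  sorted[0] = $BbababBBaABbbbAab  (last char: 'b')
  sorted[1] = ABbbbAab$BbababBBa  (last char: 'a')
  sorted[2] = Aab$BbababBBaABbbb  (last char: 'b')
  sorted[3] = BBaABbbbAab$Bbabab  (last char: 'b')
  sorted[4] = BaABbbbAab$BbababB  (last char: 'B')
  sorted[5] = BbababBBaABbbbAab$  (last char: '$')
  sorted[6] = BbbbAab$BbababBBaA  (last char: 'A')
  sorted[7] = aABbbbAab$BbababBB  (last char: 'B')
  sorted[8] = ab$BbababBBaABbbbA  (last char: 'A')
  sorted[9] = abBBaABbbbAab$Bbab  (last char: 'b')
  sorted[10] = ababBBaABbbbAab$Bb  (last char: 'b')
  sorted[11] = b$BbababBBaABbbbAa  (last char: 'a')
  sorted[12] = bAab$BbababBBaABbb  (last char: 'b')
  sorted[13] = bBBaABbbbAab$Bbaba  (last char: 'a')
  sorted[14] = babBBaABbbbAab$Bba  (last char: 'a')
  sorted[15] = bababBBaABbbbAab$B  (last char: 'B')
  sorted[16] = bbAab$BbababBBaABb  (last char: 'b')
  sorted[17] = bbbAab$BbababBBaAB  (last char: 'B')
Last column: babbB$ABAbbabaaBbB
Original string S is at sorted index 5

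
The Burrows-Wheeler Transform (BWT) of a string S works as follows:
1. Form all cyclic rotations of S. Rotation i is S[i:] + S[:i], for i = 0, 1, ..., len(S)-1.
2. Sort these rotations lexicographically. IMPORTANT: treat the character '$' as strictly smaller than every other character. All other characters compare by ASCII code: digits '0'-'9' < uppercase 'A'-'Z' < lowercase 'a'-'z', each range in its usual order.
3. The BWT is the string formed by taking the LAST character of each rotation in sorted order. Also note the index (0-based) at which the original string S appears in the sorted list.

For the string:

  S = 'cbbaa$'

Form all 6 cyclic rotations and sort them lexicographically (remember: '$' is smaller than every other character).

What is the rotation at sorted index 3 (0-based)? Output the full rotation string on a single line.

Answer: baa$cb

Derivation:
All 6 rotations (rotation i = S[i:]+S[:i]):
  rot[0] = cbbaa$
  rot[1] = bbaa$c
  rot[2] = baa$cb
  rot[3] = aa$cbb
  rot[4] = a$cbba
  rot[5] = $cbbaa
Sorted (with $ < everything):
  sorted[0] = $cbbaa
  sorted[1] = a$cbba
  sorted[2] = aa$cbb
  sorted[3] = baa$cb
  sorted[4] = bbaa$c
  sorted[5] = cbbaa$
sorted[3] = baa$cb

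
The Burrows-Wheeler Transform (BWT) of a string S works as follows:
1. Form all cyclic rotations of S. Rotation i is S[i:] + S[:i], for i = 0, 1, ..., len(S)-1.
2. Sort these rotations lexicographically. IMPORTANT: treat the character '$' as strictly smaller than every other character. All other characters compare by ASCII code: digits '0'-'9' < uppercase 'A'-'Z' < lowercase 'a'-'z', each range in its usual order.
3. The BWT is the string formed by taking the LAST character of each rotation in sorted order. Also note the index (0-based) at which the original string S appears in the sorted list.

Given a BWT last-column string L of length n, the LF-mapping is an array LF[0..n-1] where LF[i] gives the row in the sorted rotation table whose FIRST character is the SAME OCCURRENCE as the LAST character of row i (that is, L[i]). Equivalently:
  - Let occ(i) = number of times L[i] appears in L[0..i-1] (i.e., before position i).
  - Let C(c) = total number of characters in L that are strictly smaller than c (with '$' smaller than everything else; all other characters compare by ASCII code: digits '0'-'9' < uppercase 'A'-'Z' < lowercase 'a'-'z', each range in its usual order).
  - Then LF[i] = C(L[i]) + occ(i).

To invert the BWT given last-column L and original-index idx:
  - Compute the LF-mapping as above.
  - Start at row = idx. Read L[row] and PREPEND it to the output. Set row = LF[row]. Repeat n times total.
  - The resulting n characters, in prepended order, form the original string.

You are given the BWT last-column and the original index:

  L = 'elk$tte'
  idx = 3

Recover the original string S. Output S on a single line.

Answer: kettle$

Derivation:
LF mapping: 1 4 3 0 5 6 2
Walk LF starting at row 3, prepending L[row]:
  step 1: row=3, L[3]='$', prepend. Next row=LF[3]=0
  step 2: row=0, L[0]='e', prepend. Next row=LF[0]=1
  step 3: row=1, L[1]='l', prepend. Next row=LF[1]=4
  step 4: row=4, L[4]='t', prepend. Next row=LF[4]=5
  step 5: row=5, L[5]='t', prepend. Next row=LF[5]=6
  step 6: row=6, L[6]='e', prepend. Next row=LF[6]=2
  step 7: row=2, L[2]='k', prepend. Next row=LF[2]=3
Reversed output: kettle$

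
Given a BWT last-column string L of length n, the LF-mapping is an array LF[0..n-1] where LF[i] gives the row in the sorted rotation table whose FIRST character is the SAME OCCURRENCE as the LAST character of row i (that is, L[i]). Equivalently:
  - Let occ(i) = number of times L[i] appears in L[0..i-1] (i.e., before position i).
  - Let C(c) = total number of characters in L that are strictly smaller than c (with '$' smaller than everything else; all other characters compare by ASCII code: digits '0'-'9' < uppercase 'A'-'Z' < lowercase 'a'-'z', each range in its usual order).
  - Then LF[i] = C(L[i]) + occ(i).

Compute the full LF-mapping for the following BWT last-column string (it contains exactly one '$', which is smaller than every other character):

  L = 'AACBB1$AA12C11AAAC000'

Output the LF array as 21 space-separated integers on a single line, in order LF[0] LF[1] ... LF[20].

Char counts: '$':1, '0':3, '1':4, '2':1, 'A':7, 'B':2, 'C':3
C (first-col start): C('$')=0, C('0')=1, C('1')=4, C('2')=8, C('A')=9, C('B')=16, C('C')=18
L[0]='A': occ=0, LF[0]=C('A')+0=9+0=9
L[1]='A': occ=1, LF[1]=C('A')+1=9+1=10
L[2]='C': occ=0, LF[2]=C('C')+0=18+0=18
L[3]='B': occ=0, LF[3]=C('B')+0=16+0=16
L[4]='B': occ=1, LF[4]=C('B')+1=16+1=17
L[5]='1': occ=0, LF[5]=C('1')+0=4+0=4
L[6]='$': occ=0, LF[6]=C('$')+0=0+0=0
L[7]='A': occ=2, LF[7]=C('A')+2=9+2=11
L[8]='A': occ=3, LF[8]=C('A')+3=9+3=12
L[9]='1': occ=1, LF[9]=C('1')+1=4+1=5
L[10]='2': occ=0, LF[10]=C('2')+0=8+0=8
L[11]='C': occ=1, LF[11]=C('C')+1=18+1=19
L[12]='1': occ=2, LF[12]=C('1')+2=4+2=6
L[13]='1': occ=3, LF[13]=C('1')+3=4+3=7
L[14]='A': occ=4, LF[14]=C('A')+4=9+4=13
L[15]='A': occ=5, LF[15]=C('A')+5=9+5=14
L[16]='A': occ=6, LF[16]=C('A')+6=9+6=15
L[17]='C': occ=2, LF[17]=C('C')+2=18+2=20
L[18]='0': occ=0, LF[18]=C('0')+0=1+0=1
L[19]='0': occ=1, LF[19]=C('0')+1=1+1=2
L[20]='0': occ=2, LF[20]=C('0')+2=1+2=3

Answer: 9 10 18 16 17 4 0 11 12 5 8 19 6 7 13 14 15 20 1 2 3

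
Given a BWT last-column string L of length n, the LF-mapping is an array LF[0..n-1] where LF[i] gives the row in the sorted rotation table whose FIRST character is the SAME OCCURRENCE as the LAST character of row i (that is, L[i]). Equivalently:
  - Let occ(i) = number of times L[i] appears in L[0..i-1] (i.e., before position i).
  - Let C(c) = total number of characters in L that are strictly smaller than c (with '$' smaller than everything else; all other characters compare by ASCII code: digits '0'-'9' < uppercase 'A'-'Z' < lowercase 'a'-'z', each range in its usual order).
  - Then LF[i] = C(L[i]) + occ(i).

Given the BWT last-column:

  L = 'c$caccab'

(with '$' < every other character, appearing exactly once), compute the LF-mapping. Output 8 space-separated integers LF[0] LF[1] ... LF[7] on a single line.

Answer: 4 0 5 1 6 7 2 3

Derivation:
Char counts: '$':1, 'a':2, 'b':1, 'c':4
C (first-col start): C('$')=0, C('a')=1, C('b')=3, C('c')=4
L[0]='c': occ=0, LF[0]=C('c')+0=4+0=4
L[1]='$': occ=0, LF[1]=C('$')+0=0+0=0
L[2]='c': occ=1, LF[2]=C('c')+1=4+1=5
L[3]='a': occ=0, LF[3]=C('a')+0=1+0=1
L[4]='c': occ=2, LF[4]=C('c')+2=4+2=6
L[5]='c': occ=3, LF[5]=C('c')+3=4+3=7
L[6]='a': occ=1, LF[6]=C('a')+1=1+1=2
L[7]='b': occ=0, LF[7]=C('b')+0=3+0=3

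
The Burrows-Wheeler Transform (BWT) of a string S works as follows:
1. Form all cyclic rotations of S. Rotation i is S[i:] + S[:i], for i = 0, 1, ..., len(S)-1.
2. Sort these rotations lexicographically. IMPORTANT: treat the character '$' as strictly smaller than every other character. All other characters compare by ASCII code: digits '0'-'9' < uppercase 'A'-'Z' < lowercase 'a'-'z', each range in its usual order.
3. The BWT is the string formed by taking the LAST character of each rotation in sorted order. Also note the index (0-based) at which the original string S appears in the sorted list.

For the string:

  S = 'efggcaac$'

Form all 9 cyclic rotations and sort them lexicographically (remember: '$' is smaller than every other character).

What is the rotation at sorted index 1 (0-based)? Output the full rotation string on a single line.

Answer: aac$efggc

Derivation:
All 9 rotations (rotation i = S[i:]+S[:i]):
  rot[0] = efggcaac$
  rot[1] = fggcaac$e
  rot[2] = ggcaac$ef
  rot[3] = gcaac$efg
  rot[4] = caac$efgg
  rot[5] = aac$efggc
  rot[6] = ac$efggca
  rot[7] = c$efggcaa
  rot[8] = $efggcaac
Sorted (with $ < everything):
  sorted[0] = $efggcaac
  sorted[1] = aac$efggc
  sorted[2] = ac$efggca
  sorted[3] = c$efggcaa
  sorted[4] = caac$efgg
  sorted[5] = efggcaac$
  sorted[6] = fggcaac$e
  sorted[7] = gcaac$efg
  sorted[8] = ggcaac$ef
sorted[1] = aac$efggc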